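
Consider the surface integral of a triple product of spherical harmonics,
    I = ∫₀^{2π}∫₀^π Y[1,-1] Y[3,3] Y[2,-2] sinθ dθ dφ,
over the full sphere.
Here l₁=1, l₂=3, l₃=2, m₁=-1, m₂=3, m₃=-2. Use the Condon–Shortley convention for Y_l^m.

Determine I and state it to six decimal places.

-0.319865

m-sum 0 ✓  L=6 even ✓  2≤2≤4 ✓
Π(2lᵢ+1) = 3×7×5 = 105
triangle coeff Δ(1,3,2) = 1/105
Σ_t [1,1]: t=1:−1/4 = -1/4
(3j)²=3/35 [(1 3 2; 0 0 0)], sign=-1
Σ_t [2,2]: t=2:+1/48 = 1/48
(3j)²=1/7 [(1 3 2; -1 3 -2)], sign=+1
⇒ 4πI² = 9/7
I = (-1)√(9/7/(4π)) = -0.31986543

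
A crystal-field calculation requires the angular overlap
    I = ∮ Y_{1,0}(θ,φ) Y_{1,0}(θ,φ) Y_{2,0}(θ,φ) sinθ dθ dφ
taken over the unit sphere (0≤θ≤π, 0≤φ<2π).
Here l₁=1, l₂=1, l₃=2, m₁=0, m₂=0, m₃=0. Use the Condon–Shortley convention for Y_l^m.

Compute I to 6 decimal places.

0.252313

Checks pass: Σm=0; 4 even; l₃=2∈[0,2].
(2·1+1)(2·1+1)(2·2+1) = 45
Δ: 0! 2! 2! / 5! → 1/30
sum: t=0:+1/1 = 1/1
3j²(1 1 2; 0 0 0) = Δ·Π!·Σ² = 2/15  (sign +1)
(m-triple is (0,0,0) — same symbol as above.)
combine: 4πI² = 45·2/15·2/15 = 4/5
take √, sign +1: I = 0.25231325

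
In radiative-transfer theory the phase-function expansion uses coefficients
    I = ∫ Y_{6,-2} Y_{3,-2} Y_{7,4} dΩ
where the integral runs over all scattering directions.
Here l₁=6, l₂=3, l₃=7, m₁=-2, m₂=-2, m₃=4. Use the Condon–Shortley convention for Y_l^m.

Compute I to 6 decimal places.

Checks pass: Σm=0; 16 even; l₃=7∈[3,9].
(2·6+1)(2·3+1)(2·7+1) = 1365
Δ: 2! 10! 4! / 17! → 1/2042040
sum: t=0:+1/207360 t=1:−1/57600 t=2:+1/207360 = -1/129600
3j²(6 3 7; 0 0 0) = Δ·Π!·Σ² = 168/12155  (sign +1)
sum: t=0:+1/967680 t=1:−1/725760 = -1/2903040
3j²(6 3 7; -2 -2 4) = Δ·Π!·Σ² = 5/3094  (sign +1)
combine: 4πI² = 1365·168/12155·5/3094 = 1260/41327
take √, sign +1: I = 0.04925648

0.049256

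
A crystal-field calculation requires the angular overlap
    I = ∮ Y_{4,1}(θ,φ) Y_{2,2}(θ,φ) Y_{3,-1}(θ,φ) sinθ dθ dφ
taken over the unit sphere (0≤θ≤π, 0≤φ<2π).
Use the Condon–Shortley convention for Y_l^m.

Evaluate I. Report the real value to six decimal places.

1 + 2 − 1 = 2 ≠ 0: azimuthal integral kills it; I = 0

0.000000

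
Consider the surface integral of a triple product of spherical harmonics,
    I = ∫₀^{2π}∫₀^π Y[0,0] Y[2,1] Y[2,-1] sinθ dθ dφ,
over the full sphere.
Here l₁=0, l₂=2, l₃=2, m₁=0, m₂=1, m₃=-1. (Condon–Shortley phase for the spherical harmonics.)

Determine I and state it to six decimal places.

m-sum 0 ✓  L=4 even ✓  2≤2≤2 ✓
Π(2lᵢ+1) = 1×5×5 = 25
triangle coeff Δ(0,2,2) = 1/5
Σ_t [0,0]: t=0:+1/4 = 1/4
(3j)²=1/5 [(0 2 2; 0 0 0)], sign=+1
Σ_t [0,0]: t=0:+1/6 = 1/6
(3j)²=1/5 [(0 2 2; 0 1 -1)], sign=-1
⇒ 4πI² = 1/1
I = (-1)√(1/1/(4π)) = -0.28209479

-0.282095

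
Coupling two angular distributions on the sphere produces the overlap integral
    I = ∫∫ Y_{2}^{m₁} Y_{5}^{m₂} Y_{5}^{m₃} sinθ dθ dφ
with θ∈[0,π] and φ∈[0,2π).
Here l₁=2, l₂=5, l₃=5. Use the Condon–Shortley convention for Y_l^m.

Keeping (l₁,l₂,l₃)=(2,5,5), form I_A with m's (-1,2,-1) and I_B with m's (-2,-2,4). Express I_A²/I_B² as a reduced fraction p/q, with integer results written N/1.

7/12

Shared (l₁,l₂,l₃)=(2,5,5): N and (l;000)² cancel in I_A²/I_B².
A: Δ = 2!·2!·8!/13! = 1/38610; Racah Σ t=1..2: t=1:−1/2880 t=2:+1/1440 = 1/2880; ⇒ 3j(2 5 5; -1 2 -1)² = 7/715, sgn +1
B: Δ = 2!·2!·8!/13! = 1/38610; Racah Σ t=2..2: t=2:+1/20160 = 1/20160; ⇒ 3j(2 5 5; -2 -2 4)² = 12/715, sgn -1
I_A²/I_B² = (7/715)/(12/715) = 7/12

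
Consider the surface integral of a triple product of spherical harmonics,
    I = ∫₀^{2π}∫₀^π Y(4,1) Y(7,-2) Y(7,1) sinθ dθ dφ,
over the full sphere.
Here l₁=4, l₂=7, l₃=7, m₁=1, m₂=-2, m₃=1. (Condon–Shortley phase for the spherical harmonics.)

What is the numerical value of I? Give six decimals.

0.100255

Rules hold: Σm=0, L=18 even, 3≤7≤11.
N = 9·15·15 = 2025
Δ = 4!·4!·10!/19! = 1/58198140
Racah Σ t=0..4: t=0:+1/17418240 t=1:−1/622080 t=2:+1/230400 t=3:−1/622080 t=4:+1/17418240 = 1/806400
⇒ 3j(4 7 7; 0 0 0)² = 2268/230945, sgn -1
Racah Σ t=0..3: t=0:+1/2073600 t=1:−1/414720 t=2:+1/725760 t=3:−1/11612160 = -37/58060800
⇒ 3j(4 7 7; 1 -2 1)² = 4107/646646, sgn -1
4πI² = N·(3j₀)²·(3jₘ)² = 269460270/2133423721
I = +1·√(0.126304/4π) = 0.10025450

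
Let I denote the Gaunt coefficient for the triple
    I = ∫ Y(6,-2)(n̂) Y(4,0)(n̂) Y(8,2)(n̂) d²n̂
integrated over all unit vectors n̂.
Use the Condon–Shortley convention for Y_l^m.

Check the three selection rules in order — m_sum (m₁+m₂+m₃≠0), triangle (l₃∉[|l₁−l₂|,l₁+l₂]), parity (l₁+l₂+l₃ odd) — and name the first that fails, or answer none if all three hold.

Σmᵢ = 0  ✓
l₃∈[|l₁−l₂|,l₁+l₂]=[2,10], have l₃=8  ✓
Σlᵢ = 18 ⇒ even  ✓

none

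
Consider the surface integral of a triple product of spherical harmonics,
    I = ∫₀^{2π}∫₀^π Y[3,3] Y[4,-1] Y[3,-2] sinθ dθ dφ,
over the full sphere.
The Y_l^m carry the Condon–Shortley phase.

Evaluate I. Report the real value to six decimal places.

Rules hold: Σm=0, L=10 even, 1≤3≤7.
N = 7·9·7 = 441
Δ = 4!·2!·4!/11! = 1/34650
Racah Σ t=1..3: t=1:−1/72 t=2:+1/16 t=3:−1/72 = 5/144
⇒ 3j(3 4 3; 0 0 0)² = 2/77, sgn -1
Racah Σ t=0..0: t=0:+1/288 = 1/288
⇒ 3j(3 4 3; 3 -1 -2)² = 5/231, sgn -1
4πI² = N·(3j₀)²·(3jₘ)² = 30/121
I = +1·√(0.247934/4π) = 0.14046335

0.140463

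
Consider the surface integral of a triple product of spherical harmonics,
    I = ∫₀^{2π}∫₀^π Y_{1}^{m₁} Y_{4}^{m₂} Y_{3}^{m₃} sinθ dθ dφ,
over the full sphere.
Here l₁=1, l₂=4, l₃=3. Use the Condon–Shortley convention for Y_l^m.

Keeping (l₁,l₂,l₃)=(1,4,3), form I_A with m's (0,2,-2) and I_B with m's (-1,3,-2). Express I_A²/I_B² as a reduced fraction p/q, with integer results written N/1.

Same 1,4,3: normalisation and zero-m 3j drop out of the ratio.
A: Δ: 2! 0! 6! / 9! → 1/252; sum: t=1:−1/120 = -1/120; 3j²(1 4 3; 0 2 -2) = Δ·Π!·Σ² = 1/21  (sign +1)
B: Δ: 2! 0! 6! / 9! → 1/252; sum: t=2:+1/240 = 1/240; 3j²(1 4 3; -1 3 -2) = Δ·Π!·Σ² = 1/12  (sign -1)
I_A²/I_B² = (1/21)/(1/12) = 4/7

4/7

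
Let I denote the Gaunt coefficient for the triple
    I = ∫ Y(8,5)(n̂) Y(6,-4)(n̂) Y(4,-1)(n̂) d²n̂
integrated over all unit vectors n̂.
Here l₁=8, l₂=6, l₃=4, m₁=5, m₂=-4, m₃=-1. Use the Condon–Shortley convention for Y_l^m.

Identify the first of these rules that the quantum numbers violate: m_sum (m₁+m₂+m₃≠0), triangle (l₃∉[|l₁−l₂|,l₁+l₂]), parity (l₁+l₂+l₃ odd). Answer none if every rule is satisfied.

Σmᵢ = 0  ✓
l₃∈[|l₁−l₂|,l₁+l₂]=[2,14], have l₃=4  ✓
Σlᵢ = 18 ⇒ even  ✓

none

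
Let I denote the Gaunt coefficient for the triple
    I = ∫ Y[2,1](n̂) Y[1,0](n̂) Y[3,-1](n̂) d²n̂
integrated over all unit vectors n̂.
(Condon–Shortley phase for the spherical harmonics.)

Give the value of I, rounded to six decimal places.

m-sum 0 ✓  L=6 even ✓  1≤3≤3 ✓
Π(2lᵢ+1) = 5×3×7 = 105
triangle coeff Δ(2,1,3) = 1/105
Σ_t [0,0]: t=0:+1/4 = 1/4
(3j)²=3/35 [(2 1 3; 0 0 0)], sign=-1
Σ_t [0,0]: t=0:+1/6 = 1/6
(3j)²=8/105 [(2 1 3; 1 0 -1)], sign=+1
⇒ 4πI² = 24/35
I = (-1)√(24/35/(4π)) = -0.23359668

-0.233597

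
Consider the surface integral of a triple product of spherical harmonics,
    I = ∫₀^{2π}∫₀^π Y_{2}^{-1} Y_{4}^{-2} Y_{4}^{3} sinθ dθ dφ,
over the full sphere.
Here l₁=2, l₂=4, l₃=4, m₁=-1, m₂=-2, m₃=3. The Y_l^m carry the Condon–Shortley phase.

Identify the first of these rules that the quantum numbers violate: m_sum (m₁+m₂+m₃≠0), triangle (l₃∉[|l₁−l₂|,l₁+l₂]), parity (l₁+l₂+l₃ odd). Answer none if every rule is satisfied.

azimuthal sum: -1 − 2 + 3 = 0  ✓
2 ≤ 4 ≤ 6 (triangle on l)  ✓
L = 2 + 4 + 4 = 10 (even)  ✓

none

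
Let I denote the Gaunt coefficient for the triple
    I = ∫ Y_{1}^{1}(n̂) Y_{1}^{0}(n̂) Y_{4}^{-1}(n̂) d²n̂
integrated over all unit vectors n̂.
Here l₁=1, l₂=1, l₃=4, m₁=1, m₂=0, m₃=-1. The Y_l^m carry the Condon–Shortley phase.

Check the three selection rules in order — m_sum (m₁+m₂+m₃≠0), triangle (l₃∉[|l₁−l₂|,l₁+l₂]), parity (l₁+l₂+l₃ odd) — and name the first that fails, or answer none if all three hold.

triangle

m₁+m₂+m₃ = 1 + 0 − 1 = 0  ✓
triangle: |1−1|=0 ≤ l₃=4 ≤ 1+1=2  ✗
parity: l₁+l₂+l₃ = 6 is even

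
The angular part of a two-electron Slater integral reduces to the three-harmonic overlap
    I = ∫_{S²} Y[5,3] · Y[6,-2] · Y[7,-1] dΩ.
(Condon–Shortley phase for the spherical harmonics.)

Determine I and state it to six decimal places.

0.025664

m-sum 0 ✓  L=18 even ✓  1≤7≤11 ✓
Π(2lᵢ+1) = 11×13×15 = 2145
triangle coeff Δ(5,6,7) = 1/174594420
Σ_t [0,4]: t=0:+1/4147200 t=1:−1/207360 t=2:+1/82944 t=3:−1/207360 t=4:+1/4147200 = 1/345600
(3j)²=420/46189 [(5 6 7; 0 0 0)], sign=-1
Σ_t [0,2]: t=0:+1/663552 t=1:−1/518400 t=2:+1/4147200 = -1/5529600
(3j)²=98/230945 [(5 6 7; 3 -2 -1)], sign=-1
⇒ 4πI² = 123480/14919047
I = (+1)√(123480/14919047/(4π)) = 0.02566391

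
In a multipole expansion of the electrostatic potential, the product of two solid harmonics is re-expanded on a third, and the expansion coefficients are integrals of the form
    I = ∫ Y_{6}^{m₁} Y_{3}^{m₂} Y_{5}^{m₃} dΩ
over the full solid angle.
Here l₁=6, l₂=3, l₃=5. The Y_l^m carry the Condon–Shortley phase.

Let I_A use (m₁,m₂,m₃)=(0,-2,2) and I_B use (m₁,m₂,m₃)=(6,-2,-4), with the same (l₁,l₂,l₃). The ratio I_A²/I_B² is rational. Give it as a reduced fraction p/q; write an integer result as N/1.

Same 6,3,5: normalisation and zero-m 3j drop out of the ratio.
A: Δ: 4! 8! 2! / 15! → 1/675675; sum: t=0:+1/34560 t=1:−1/8640 = -1/11520; 3j²(6 3 5; 0 -2 2) = Δ·Π!·Σ² = 3/143  (sign +1)
B: Δ: 4! 8! 2! / 15! → 1/675675; sum: t=0:+1/967680 = 1/967680; 3j²(6 3 5; 6 -2 -4) = Δ·Π!·Σ² = 3/91  (sign -1)
I_A²/I_B² = (3/143)/(3/91) = 7/11

7/11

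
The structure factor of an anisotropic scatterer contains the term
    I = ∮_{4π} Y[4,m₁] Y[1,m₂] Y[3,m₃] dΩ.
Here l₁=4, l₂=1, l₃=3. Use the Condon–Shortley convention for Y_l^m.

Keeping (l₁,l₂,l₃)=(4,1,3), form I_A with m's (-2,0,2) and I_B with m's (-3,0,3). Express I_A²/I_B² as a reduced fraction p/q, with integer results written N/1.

12/7

l's match ⇒ only the (l;m) 3-j factors differ between A and B.
A: triangle coeff Δ(4,1,3) = 1/252; Σ_t [1,1]: t=1:−1/120 = -1/120; (3j)²=1/21 [(4 1 3; -2 0 2)], sign=+1
B: triangle coeff Δ(4,1,3) = 1/252; Σ_t [1,1]: t=1:−1/720 = -1/720; (3j)²=1/36 [(4 1 3; -3 0 3)], sign=-1
I_A²/I_B² = (1/21)/(1/36) = 12/7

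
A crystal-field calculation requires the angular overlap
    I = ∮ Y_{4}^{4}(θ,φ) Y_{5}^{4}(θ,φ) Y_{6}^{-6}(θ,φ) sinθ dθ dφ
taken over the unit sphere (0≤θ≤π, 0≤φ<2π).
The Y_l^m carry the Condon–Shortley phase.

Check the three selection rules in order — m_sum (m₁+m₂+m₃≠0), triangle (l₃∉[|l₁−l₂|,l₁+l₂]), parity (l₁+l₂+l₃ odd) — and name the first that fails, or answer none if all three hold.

m_sum

m₁+m₂+m₃ = 4 + 4 − 6 = 2  ✗
triangle: |4−5|=1 ≤ l₃=6 ≤ 4+5=9
parity: l₁+l₂+l₃ = 15 is odd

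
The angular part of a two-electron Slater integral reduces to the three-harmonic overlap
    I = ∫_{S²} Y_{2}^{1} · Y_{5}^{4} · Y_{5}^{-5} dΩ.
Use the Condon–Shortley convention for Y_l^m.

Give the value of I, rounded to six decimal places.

Rules hold: Σm=0, L=12 even, 3≤5≤7.
N = 5·11·11 = 605
Δ = 2!·2!·8!/13! = 1/38610
Racah Σ t=0..2: t=0:+1/2880 t=1:−1/576 t=2:+1/2880 = -1/960
⇒ 3j(2 5 5; 0 0 0)² = 10/429, sgn +1
Racah Σ t=1..1: t=1:−1/80640 = -1/80640
⇒ 3j(2 5 5; 1 4 -5)² = 9/286, sgn -1
4πI² = N·(3j₀)²·(3jₘ)² = 75/169
I = -1·√(0.443787/4π) = -0.18792404

-0.187924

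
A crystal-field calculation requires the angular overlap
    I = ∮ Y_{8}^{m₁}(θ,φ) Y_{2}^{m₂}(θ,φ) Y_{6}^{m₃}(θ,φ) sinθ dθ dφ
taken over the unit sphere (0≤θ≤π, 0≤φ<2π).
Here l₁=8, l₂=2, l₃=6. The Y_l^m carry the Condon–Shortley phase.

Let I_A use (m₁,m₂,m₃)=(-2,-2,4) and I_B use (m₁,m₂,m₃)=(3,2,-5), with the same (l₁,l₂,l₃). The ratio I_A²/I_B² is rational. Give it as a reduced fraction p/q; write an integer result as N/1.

Same 8,2,6: normalisation and zero-m 3j drop out of the ratio.
A: Δ: 4! 12! 0! / 17! → 1/30940; sum: t=0:+1/174182400 = 1/174182400; 3j²(8 2 6; -2 -2 4) = Δ·Π!·Σ² = 3/6188  (sign +1)
B: Δ: 4! 12! 0! / 17! → 1/30940; sum: t=4:+1/958003200 = 1/958003200; 3j²(8 2 6; 3 2 -5) = Δ·Π!·Σ² = 1/6188  (sign -1)
I_A²/I_B² = (3/6188)/(1/6188) = 3/1

3/1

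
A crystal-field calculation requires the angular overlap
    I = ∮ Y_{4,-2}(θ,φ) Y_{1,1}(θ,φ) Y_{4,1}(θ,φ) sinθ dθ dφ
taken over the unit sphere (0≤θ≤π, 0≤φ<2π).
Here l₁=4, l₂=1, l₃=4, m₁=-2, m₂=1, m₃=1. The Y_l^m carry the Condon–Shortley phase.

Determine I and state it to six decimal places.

0.000000

Σlᵢ=9 odd — θ-integrand is odd under cosθ→−cosθ; I=0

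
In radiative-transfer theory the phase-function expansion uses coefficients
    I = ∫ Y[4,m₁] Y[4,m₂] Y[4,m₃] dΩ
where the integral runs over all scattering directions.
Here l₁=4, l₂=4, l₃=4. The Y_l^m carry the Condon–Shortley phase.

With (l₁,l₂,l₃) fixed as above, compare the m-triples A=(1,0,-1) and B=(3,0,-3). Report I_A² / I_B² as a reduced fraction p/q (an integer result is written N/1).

Shared (l₁,l₂,l₃)=(4,4,4): N and (l;000)² cancel in I_A²/I_B².
A: Δ = 4!·4!·4!/13! = 1/450450; Racah Σ t=0..3: t=0:+1/3456 t=1:−1/144 t=2:+1/96 t=3:−1/864 = 1/384; ⇒ 3j(4 4 4; 1 0 -1)² = 9/2002, sgn -1
B: Δ = 4!·4!·4!/13! = 1/450450; Racah Σ t=0..1: t=0:+1/3456 t=1:−1/864 = -1/1152; ⇒ 3j(4 4 4; 3 0 -3)² = 7/286, sgn +1
I_A²/I_B² = (9/2002)/(7/286) = 9/49

9/49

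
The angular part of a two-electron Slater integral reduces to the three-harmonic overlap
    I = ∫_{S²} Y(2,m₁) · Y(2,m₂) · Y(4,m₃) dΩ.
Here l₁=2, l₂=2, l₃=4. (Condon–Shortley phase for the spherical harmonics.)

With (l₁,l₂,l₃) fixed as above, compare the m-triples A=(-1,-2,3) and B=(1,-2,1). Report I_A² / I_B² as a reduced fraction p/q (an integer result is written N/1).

7/1

l's match ⇒ only the (l;m) 3-j factors differ between A and B.
A: triangle coeff Δ(2,2,4) = 1/630; Σ_t [0,0]: t=0:+1/144 = 1/144; (3j)²=1/18 [(2 2 4; -1 -2 3)], sign=-1
B: triangle coeff Δ(2,2,4) = 1/630; Σ_t [0,0]: t=0:+1/144 = 1/144; (3j)²=1/126 [(2 2 4; 1 -2 1)], sign=-1
I_A²/I_B² = (1/18)/(1/126) = 7/1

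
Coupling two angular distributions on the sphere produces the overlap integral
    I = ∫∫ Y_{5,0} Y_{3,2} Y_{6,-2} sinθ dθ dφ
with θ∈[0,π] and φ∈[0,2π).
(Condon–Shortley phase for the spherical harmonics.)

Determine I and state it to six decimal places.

-0.077843

Rules hold: Σm=0, L=14 even, 2≤6≤8.
N = 11·7·13 = 1001
Δ = 2!·8!·4!/15! = 1/675675
Racah Σ t=0..2: t=0:+1/8640 t=1:−1/2304 t=2:+1/8640 = -7/34560
⇒ 3j(5 3 6; 0 0 0)² = 7/429, sgn -1
Racah Σ t=1..2: t=1:−1/13824 t=2:+1/8640 = 1/23040
⇒ 3j(5 3 6; 0 2 -2)² = 2/429, sgn +1
4πI² = N·(3j₀)²·(3jₘ)² = 98/1287
I = -1·√(0.0761461/4π) = -0.07784287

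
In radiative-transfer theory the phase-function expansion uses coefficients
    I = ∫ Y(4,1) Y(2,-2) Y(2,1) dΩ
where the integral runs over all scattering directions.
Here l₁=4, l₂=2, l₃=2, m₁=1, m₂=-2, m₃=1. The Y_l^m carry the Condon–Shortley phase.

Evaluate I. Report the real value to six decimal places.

-0.090112

Checks pass: Σm=0; 8 even; l₃=2∈[2,6].
(2·4+1)(2·2+1)(2·2+1) = 225
Δ: 4! 4! 0! / 9! → 1/630
sum: t=2:+1/16 = 1/16
3j²(4 2 2; 0 0 0) = Δ·Π!·Σ² = 2/35  (sign +1)
sum: t=0:+1/144 = 1/144
3j²(4 2 2; 1 -2 1) = Δ·Π!·Σ² = 1/126  (sign -1)
combine: 4πI² = 225·2/35·1/126 = 5/49
take √, sign -1: I = -0.09011188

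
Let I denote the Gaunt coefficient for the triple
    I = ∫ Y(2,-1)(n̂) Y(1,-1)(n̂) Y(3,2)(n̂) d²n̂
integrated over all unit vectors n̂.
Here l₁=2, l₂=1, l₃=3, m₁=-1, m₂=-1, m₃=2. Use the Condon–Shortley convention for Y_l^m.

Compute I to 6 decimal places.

0.261169

Rules hold: Σm=0, L=6 even, 1≤3≤3.
N = 5·3·7 = 105
Δ = 0!·4!·2!/7! = 1/105
Racah Σ t=0..0: t=0:+1/4 = 1/4
⇒ 3j(2 1 3; 0 0 0)² = 3/35, sgn -1
Racah Σ t=0..0: t=0:+1/12 = 1/12
⇒ 3j(2 1 3; -1 -1 2)² = 2/21, sgn -1
4πI² = N·(3j₀)²·(3jₘ)² = 6/7
I = +1·√(0.857143/4π) = 0.26116903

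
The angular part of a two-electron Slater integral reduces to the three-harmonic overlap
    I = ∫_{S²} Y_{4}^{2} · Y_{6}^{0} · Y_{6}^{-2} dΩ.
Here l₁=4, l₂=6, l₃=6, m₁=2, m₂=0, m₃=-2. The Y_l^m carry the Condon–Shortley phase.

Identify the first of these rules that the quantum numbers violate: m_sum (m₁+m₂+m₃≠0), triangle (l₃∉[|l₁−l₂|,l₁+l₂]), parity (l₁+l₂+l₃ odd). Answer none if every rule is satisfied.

none

azimuthal sum: 2 + 0 − 2 = 0  ✓
2 ≤ 6 ≤ 10 (triangle on l)  ✓
L = 4 + 6 + 6 = 16 (even)  ✓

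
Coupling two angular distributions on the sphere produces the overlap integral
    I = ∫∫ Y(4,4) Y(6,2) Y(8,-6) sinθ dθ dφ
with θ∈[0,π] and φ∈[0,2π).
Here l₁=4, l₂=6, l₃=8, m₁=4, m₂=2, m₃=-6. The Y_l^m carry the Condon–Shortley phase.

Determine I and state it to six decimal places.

-0.193467

Checks pass: Σm=0; 18 even; l₃=8∈[2,10].
(2·4+1)(2·6+1)(2·8+1) = 1989
Δ: 2! 6! 10! / 19! → 1/23279256
sum: t=0:+1/1658880 t=1:−1/518400 t=2:+1/1658880 = -1/1382400
3j²(4 6 8; 0 0 0) = Δ·Π!·Σ² = 504/46189  (sign -1)
sum: t=0:+1/116121600 = 1/116121600
3j²(4 6 8; 4 2 -6) = Δ·Π!·Σ² = 7/323  (sign +1)
combine: 4πI² = 1989·504/46189·7/323 = 31752/67507
take √, sign -1: I = -0.19346669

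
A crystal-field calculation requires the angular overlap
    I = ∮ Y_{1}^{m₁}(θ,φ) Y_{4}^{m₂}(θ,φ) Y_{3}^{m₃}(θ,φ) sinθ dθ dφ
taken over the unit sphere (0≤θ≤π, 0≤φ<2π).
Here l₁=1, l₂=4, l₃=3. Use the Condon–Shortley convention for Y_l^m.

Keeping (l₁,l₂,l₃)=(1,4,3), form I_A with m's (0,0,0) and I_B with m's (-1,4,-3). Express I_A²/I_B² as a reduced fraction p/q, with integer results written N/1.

Shared (l₁,l₂,l₃)=(1,4,3): N and (l;000)² cancel in I_A²/I_B².
A: Δ = 2!·0!·6!/9! = 1/252; Racah Σ t=1..1: t=1:−1/36 = -1/36; ⇒ 3j(1 4 3; 0 0 0)² = 4/63, sgn +1
B: Δ = 2!·0!·6!/9! = 1/252; Racah Σ t=2..2: t=2:+1/1440 = 1/1440; ⇒ 3j(1 4 3; -1 4 -3)² = 1/9, sgn +1
I_A²/I_B² = (4/63)/(1/9) = 4/7

4/7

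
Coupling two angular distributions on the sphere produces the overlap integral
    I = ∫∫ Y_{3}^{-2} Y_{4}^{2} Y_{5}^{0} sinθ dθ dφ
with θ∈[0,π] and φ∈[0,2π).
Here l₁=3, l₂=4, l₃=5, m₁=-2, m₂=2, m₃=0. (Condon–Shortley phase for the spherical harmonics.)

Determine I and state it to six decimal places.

-0.171327

m-sum 0 ✓  L=12 even ✓  1≤5≤7 ✓
Π(2lᵢ+1) = 7×9×11 = 693
triangle coeff Δ(3,4,5) = 1/180180
Σ_t [0,2]: t=0:+1/576 t=1:−1/144 t=2:+1/576 = -1/288
(3j)²=20/1001 [(3 4 5; 0 0 0)], sign=+1
Σ_t [1,2]: t=1:−1/2880 t=2:+1/576 = 1/720
(3j)²=80/3003 [(3 4 5; -2 2 0)], sign=-1
⇒ 4πI² = 4800/13013
I = (-1)√(4800/13013/(4π)) = -0.17132746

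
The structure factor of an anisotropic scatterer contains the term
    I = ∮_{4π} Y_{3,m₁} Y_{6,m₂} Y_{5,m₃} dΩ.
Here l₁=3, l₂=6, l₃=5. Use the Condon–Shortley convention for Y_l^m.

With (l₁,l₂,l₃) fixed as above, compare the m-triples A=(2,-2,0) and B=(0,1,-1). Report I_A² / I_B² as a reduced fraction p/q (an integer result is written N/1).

l's match ⇒ only the (l;m) 3-j factors differ between A and B.
A: triangle coeff Δ(3,6,5) = 1/675675; Σ_t [0,1]: t=0:+1/13824 t=1:−1/8640 = -1/23040; (3j)²=2/429 [(3 6 5; 2 -2 0)], sign=+1
B: triangle coeff Δ(3,6,5) = 1/675675; Σ_t [1,3]: t=1:−1/17280 t=2:+1/2880 t=3:−1/6912 = 1/6912; (3j)²=5/429 [(3 6 5; 0 1 -1)], sign=+1
I_A²/I_B² = (2/429)/(5/429) = 2/5

2/5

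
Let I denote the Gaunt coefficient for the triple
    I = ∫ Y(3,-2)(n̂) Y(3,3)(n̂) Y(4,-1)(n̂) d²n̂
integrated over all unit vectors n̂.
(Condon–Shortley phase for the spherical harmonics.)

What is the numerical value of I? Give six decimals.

0.140463

Checks pass: Σm=0; 10 even; l₃=4∈[0,6].
(2·3+1)(2·3+1)(2·4+1) = 441
Δ: 2! 4! 4! / 11! → 1/34650
sum: t=0:+1/72 t=1:−1/16 t=2:+1/72 = -5/144
3j²(3 3 4; 0 0 0) = Δ·Π!·Σ² = 2/77  (sign -1)
sum: t=2:+1/288 = 1/288
3j²(3 3 4; -2 3 -1) = Δ·Π!·Σ² = 5/231  (sign -1)
combine: 4πI² = 441·2/77·5/231 = 30/121
take √, sign +1: I = 0.14046335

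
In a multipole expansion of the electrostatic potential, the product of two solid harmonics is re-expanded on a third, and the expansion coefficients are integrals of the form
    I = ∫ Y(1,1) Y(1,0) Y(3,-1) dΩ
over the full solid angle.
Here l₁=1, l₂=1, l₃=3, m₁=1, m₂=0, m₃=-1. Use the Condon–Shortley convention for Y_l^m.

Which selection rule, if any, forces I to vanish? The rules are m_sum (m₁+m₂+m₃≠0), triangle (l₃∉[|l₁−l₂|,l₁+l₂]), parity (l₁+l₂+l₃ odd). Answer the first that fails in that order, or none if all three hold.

azimuthal sum: 1 + 0 − 1 = 0  ✓
0 ≤ 3 ≤ 2 (triangle on l)  ✗
L = 1 + 1 + 3 = 5 (odd)

triangle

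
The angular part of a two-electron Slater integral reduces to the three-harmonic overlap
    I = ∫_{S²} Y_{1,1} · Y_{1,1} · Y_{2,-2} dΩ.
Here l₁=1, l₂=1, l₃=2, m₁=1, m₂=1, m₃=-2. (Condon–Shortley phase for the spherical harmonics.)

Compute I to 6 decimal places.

Rules hold: Σm=0, L=4 even, 0≤2≤2.
N = 3·3·5 = 45
Δ = 0!·2!·2!/5! = 1/30
Racah Σ t=0..0: t=0:+1/1 = 1/1
⇒ 3j(1 1 2; 0 0 0)² = 2/15, sgn +1
Racah Σ t=0..0: t=0:+1/4 = 1/4
⇒ 3j(1 1 2; 1 1 -2)² = 1/5, sgn +1
4πI² = N·(3j₀)²·(3jₘ)² = 6/5
I = +1·√(1.2/4π) = 0.30901936

0.309019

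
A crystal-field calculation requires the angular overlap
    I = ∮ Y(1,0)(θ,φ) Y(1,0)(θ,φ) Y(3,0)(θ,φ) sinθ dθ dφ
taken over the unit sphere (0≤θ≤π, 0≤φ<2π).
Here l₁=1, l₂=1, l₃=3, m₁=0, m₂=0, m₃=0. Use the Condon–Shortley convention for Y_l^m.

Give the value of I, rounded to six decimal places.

0.000000

l₃=3 ∉ [0,2] — triangle fails ⇒ I = 0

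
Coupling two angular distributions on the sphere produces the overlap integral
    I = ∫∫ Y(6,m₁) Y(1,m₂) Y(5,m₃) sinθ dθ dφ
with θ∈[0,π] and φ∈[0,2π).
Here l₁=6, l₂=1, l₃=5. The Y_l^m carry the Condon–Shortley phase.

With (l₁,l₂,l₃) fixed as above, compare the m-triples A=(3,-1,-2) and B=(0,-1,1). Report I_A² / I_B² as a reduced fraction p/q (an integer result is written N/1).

12/5

l's match ⇒ only the (l;m) 3-j factors differ between A and B.
A: triangle coeff Δ(6,1,5) = 1/858; Σ_t [0,0]: t=0:+1/60480 = 1/60480; (3j)²=6/143 [(6 1 5; 3 -1 -2)], sign=-1
B: triangle coeff Δ(6,1,5) = 1/858; Σ_t [0,0]: t=0:+1/34560 = 1/34560; (3j)²=5/286 [(6 1 5; 0 -1 1)], sign=+1
I_A²/I_B² = (6/143)/(5/286) = 12/5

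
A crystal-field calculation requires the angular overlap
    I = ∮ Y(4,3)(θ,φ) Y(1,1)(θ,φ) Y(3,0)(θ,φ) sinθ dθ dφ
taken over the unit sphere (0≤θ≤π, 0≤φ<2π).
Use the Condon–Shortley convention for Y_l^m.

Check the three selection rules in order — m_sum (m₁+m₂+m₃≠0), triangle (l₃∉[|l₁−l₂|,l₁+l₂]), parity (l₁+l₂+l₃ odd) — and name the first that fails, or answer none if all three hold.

m_sum

Σmᵢ = 4  ✗
l₃∈[|l₁−l₂|,l₁+l₂]=[3,5], have l₃=3
Σlᵢ = 8 ⇒ even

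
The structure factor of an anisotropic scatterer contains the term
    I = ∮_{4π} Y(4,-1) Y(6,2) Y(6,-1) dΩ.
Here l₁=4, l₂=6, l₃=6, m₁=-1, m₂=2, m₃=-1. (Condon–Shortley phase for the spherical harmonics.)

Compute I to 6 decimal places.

0.113069

Rules hold: Σm=0, L=16 even, 2≤6≤10.
N = 9·13·13 = 1521
Δ = 4!·4!·8!/17! = 1/15315300
Racah Σ t=0..4: t=0:+1/829440 t=1:−1/25920 t=2:+1/9216 t=3:−1/25920 t=4:+1/829440 = 7/207360
⇒ 3j(4 6 6; 0 0 0)² = 28/2431, sgn +1
Racah Σ t=1..4: t=1:−1/725760 t=2:+1/34560 t=3:−1/17280 t=4:+1/82944 = -53/2903040
⇒ 3j(4 6 6; -1 2 -1)² = 2809/306306, sgn +1
4πI² = N·(3j₀)²·(3jₘ)² = 5618/34969
I = +1·√(0.160657/4π) = 0.11306920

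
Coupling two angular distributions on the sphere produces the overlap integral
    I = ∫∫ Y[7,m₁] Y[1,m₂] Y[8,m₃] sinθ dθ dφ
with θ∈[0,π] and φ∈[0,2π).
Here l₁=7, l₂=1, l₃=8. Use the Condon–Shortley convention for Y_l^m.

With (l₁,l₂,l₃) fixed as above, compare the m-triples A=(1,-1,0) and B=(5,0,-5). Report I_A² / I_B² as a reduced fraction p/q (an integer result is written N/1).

Same 7,1,8: normalisation and zero-m 3j drop out of the ratio.
A: Δ: 0! 14! 2! / 17! → 1/2040; sum: t=0:+1/58060800 = 1/58060800; 3j²(7 1 8; 1 -1 0) = Δ·Π!·Σ² = 7/510  (sign +1)
B: Δ: 0! 14! 2! / 17! → 1/2040; sum: t=0:+1/958003200 = 1/958003200; 3j²(7 1 8; 5 0 -5) = Δ·Π!·Σ² = 13/680  (sign -1)
I_A²/I_B² = (7/510)/(13/680) = 28/39

28/39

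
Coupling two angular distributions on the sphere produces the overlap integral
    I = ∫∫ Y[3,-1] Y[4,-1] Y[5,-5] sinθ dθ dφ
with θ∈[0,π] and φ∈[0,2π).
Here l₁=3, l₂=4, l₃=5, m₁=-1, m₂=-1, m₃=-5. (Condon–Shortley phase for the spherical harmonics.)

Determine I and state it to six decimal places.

0.000000

-1 − 1 − 5 = -7 ≠ 0: azimuthal integral kills it; I = 0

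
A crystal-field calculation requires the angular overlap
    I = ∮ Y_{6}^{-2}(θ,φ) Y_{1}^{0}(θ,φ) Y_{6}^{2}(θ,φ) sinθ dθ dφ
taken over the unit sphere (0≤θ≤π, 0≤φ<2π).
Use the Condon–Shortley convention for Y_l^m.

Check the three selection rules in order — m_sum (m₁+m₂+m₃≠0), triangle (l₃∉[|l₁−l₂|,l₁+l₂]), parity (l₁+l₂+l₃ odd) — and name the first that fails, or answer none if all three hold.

Σmᵢ = 0  ✓
l₃∈[|l₁−l₂|,l₁+l₂]=[5,7], have l₃=6  ✓
Σlᵢ = 13 ⇒ odd  ✗

parity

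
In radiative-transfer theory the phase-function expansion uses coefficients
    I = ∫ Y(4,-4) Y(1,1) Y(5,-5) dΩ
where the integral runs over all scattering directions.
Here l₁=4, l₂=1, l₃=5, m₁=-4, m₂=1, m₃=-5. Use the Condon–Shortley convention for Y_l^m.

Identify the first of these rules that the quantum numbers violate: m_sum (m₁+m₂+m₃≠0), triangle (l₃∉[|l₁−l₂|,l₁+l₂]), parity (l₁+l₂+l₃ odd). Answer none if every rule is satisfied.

m_sum

m₁+m₂+m₃ = -4 + 1 − 5 = -8  ✗
triangle: |4−1|=3 ≤ l₃=5 ≤ 4+1=5
parity: l₁+l₂+l₃ = 10 is even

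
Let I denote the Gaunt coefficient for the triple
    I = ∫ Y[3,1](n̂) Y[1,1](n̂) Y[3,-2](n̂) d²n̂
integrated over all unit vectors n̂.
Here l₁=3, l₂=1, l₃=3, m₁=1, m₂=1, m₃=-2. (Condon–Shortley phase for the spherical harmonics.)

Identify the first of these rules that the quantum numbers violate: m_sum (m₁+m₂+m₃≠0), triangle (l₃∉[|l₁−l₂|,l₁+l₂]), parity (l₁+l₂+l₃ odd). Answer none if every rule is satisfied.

azimuthal sum: 1 + 1 − 2 = 0  ✓
2 ≤ 3 ≤ 4 (triangle on l)  ✓
L = 3 + 1 + 3 = 7 (odd)  ✗

parity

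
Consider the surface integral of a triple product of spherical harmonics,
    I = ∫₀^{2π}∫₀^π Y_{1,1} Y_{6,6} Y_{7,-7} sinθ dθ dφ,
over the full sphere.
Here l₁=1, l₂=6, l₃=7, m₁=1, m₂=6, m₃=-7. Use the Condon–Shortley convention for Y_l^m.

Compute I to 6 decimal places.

Rules hold: Σm=0, L=14 even, 5≤7≤7.
N = 3·13·15 = 585
Δ = 0!·2!·12!/15! = 1/1365
Racah Σ t=0..0: t=0:+1/518400 = 1/518400
⇒ 3j(1 6 7; 0 0 0)² = 7/195, sgn -1
Racah Σ t=0..0: t=0:+1/958003200 = 1/958003200
⇒ 3j(1 6 7; 1 6 -7)² = 1/15, sgn +1
4πI² = N·(3j₀)²·(3jₘ)² = 7/5
I = -1·√(1.4/4π) = -0.33377906

-0.333779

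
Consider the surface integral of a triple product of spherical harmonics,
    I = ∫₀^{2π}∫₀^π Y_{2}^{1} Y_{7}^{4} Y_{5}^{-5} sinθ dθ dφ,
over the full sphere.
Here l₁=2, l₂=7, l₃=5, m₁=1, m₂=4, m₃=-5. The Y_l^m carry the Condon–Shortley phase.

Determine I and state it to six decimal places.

0.037585

Checks pass: Σm=0; 14 even; l₃=5∈[5,9].
(2·2+1)(2·7+1)(2·5+1) = 825
Δ: 4! 0! 10! / 15! → 1/15015
sum: t=2:+1/57600 = 1/57600
3j²(2 7 5; 0 0 0) = Δ·Π!·Σ² = 21/715  (sign -1)
sum: t=1:−1/21772800 = -1/21772800
3j²(2 7 5; 1 4 -5) = Δ·Π!·Σ² = 1/1365  (sign -1)
combine: 4πI² = 825·21/715·1/1365 = 3/169
take √, sign +1: I = 0.03758481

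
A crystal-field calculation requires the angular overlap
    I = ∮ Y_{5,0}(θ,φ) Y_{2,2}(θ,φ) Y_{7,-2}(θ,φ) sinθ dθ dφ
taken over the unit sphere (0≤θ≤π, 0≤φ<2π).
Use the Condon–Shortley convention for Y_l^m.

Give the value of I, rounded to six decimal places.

0.127204

Rules hold: Σm=0, L=14 even, 3≤7≤7.
N = 11·5·15 = 825
Δ = 0!·10!·4!/15! = 1/15015
Racah Σ t=0..0: t=0:+1/57600 = 1/57600
⇒ 3j(5 2 7; 0 0 0)² = 21/715, sgn -1
Racah Σ t=0..0: t=0:+1/345600 = 1/345600
⇒ 3j(5 2 7; 0 2 -2)² = 6/715, sgn -1
4πI² = N·(3j₀)²·(3jₘ)² = 378/1859
I = +1·√(0.203335/4π) = 0.12720415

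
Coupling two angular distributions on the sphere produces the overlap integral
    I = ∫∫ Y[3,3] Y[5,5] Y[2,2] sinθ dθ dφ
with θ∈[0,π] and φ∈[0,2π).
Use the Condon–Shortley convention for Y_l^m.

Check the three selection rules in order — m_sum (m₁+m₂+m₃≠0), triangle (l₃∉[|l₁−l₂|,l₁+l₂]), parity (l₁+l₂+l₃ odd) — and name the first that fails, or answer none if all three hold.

m_sum

azimuthal sum: 3 + 5 + 2 = 10  ✗
2 ≤ 2 ≤ 8 (triangle on l)
L = 3 + 5 + 2 = 10 (even)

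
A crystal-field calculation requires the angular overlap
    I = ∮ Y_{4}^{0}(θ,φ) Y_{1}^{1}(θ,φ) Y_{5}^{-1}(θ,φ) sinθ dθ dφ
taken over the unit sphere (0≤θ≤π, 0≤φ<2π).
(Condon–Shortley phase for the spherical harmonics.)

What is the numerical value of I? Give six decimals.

-0.190188

Checks pass: Σm=0; 10 even; l₃=5∈[3,5].
(2·4+1)(2·1+1)(2·5+1) = 297
Δ: 0! 8! 2! / 11! → 1/495
sum: t=0:+1/576 = 1/576
3j²(4 1 5; 0 0 0) = Δ·Π!·Σ² = 5/99  (sign -1)
sum: t=0:+1/1152 = 1/1152
3j²(4 1 5; 0 1 -1) = Δ·Π!·Σ² = 1/33  (sign +1)
combine: 4πI² = 297·5/99·1/33 = 5/11
take √, sign -1: I = -0.19018827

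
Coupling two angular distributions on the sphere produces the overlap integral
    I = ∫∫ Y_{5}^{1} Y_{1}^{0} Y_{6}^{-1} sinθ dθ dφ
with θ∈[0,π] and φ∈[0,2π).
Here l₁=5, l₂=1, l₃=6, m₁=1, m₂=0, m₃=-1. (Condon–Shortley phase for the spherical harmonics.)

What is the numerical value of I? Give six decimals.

m-sum 0 ✓  L=12 even ✓  4≤6≤6 ✓
Π(2lᵢ+1) = 11×3×13 = 429
triangle coeff Δ(5,1,6) = 1/858
Σ_t [0,0]: t=0:+1/14400 = 1/14400
(3j)²=6/143 [(5 1 6; 0 0 0)], sign=+1
Σ_t [0,0]: t=0:+1/17280 = 1/17280
(3j)²=35/858 [(5 1 6; 1 0 -1)], sign=-1
⇒ 4πI² = 105/143
I = (-1)√(105/143/(4π)) = -0.24172507

-0.241725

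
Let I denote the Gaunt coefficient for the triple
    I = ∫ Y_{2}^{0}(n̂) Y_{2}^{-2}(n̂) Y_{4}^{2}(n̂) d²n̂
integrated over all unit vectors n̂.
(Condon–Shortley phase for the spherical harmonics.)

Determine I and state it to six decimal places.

0.156078

m-sum 0 ✓  L=8 even ✓  0≤4≤4 ✓
Π(2lᵢ+1) = 5×5×9 = 225
triangle coeff Δ(2,2,4) = 1/630
Σ_t [0,0]: t=0:+1/16 = 1/16
(3j)²=2/35 [(2 2 4; 0 0 0)], sign=+1
Σ_t [0,0]: t=0:+1/96 = 1/96
(3j)²=1/42 [(2 2 4; 0 -2 2)], sign=+1
⇒ 4πI² = 15/49
I = (+1)√(15/49/(4π)) = 0.15607835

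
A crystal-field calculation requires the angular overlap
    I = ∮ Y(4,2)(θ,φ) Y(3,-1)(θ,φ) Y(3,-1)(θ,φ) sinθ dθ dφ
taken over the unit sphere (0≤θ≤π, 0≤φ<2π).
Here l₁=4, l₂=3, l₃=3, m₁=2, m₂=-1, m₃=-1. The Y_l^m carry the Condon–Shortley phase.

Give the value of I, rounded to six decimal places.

0.162193

Checks pass: Σm=0; 10 even; l₃=3∈[1,7].
(2·4+1)(2·3+1)(2·3+1) = 441
Δ: 4! 4! 2! / 11! → 1/34650
sum: t=1:−1/72 t=2:+1/16 t=3:−1/72 = 5/144
3j²(4 3 3; 0 0 0) = Δ·Π!·Σ² = 2/77  (sign -1)
sum: t=0:+1/192 t=1:−1/36 t=2:+1/192 = -5/288
3j²(4 3 3; 2 -1 -1) = Δ·Π!·Σ² = 20/693  (sign -1)
combine: 4πI² = 441·2/77·20/693 = 40/121
take √, sign +1: I = 0.16219310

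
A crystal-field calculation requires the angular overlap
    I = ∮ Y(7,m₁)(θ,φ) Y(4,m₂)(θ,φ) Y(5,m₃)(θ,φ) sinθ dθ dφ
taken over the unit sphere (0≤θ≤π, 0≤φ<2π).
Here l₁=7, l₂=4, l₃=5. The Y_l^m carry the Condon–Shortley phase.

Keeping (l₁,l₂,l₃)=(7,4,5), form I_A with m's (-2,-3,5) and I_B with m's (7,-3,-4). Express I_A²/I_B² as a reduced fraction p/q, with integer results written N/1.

45/1001

Same 7,4,5: normalisation and zero-m 3j drop out of the ratio.
A: Δ: 6! 8! 2! / 17! → 1/6126120; sum: t=1:−1/9676800 = -1/9676800; 3j²(7 4 5; -2 -3 5) = Δ·Π!·Σ² = 27/19448  (sign -1)
B: Δ: 6! 8! 2! / 17! → 1/6126120; sum: t=0:+1/29030400 = 1/29030400; 3j²(7 4 5; 7 -3 -4) = Δ·Π!·Σ² = 21/680  (sign -1)
I_A²/I_B² = (27/19448)/(21/680) = 45/1001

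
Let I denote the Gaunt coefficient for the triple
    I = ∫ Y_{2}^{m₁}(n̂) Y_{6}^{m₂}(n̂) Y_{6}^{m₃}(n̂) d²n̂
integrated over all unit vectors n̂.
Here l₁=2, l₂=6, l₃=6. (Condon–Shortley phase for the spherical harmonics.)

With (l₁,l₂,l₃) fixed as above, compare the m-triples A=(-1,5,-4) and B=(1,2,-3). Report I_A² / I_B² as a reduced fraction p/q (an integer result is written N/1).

l's match ⇒ only the (l;m) 3-j factors differ between A and B.
A: triangle coeff Δ(2,6,6) = 1/90090; Σ_t [1,2]: t=1:−1/7257600 t=2:+1/725760 = 1/806400; (3j)²=27/910 [(2 6 6; -1 5 -4)], sign=+1
B: triangle coeff Δ(2,6,6) = 1/90090; Σ_t [0,1]: t=0:+1/161280 t=1:−1/60480 = -1/96768; (3j)²=15/1001 [(2 6 6; 1 2 -3)], sign=+1
I_A²/I_B² = (27/910)/(15/1001) = 99/50

99/50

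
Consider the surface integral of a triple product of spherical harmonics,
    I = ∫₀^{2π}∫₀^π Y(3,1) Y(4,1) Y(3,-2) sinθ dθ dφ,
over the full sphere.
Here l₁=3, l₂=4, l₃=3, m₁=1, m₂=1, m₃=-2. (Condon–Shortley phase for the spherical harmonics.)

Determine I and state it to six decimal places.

m-sum 0 ✓  L=10 even ✓  1≤3≤7 ✓
Π(2lᵢ+1) = 7×9×7 = 441
triangle coeff Δ(3,4,3) = 1/34650
Σ_t [1,3]: t=1:−1/72 t=2:+1/16 t=3:−1/72 = 5/144
(3j)²=2/77 [(3 4 3; 0 0 0)], sign=-1
Σ_t [1,2]: t=1:−1/144 t=2:+1/48 = 1/72
(3j)²=16/693 [(3 4 3; 1 1 -2)], sign=-1
⇒ 4πI² = 32/121
I = (+1)√(32/121/(4π)) = 0.14506992

0.145070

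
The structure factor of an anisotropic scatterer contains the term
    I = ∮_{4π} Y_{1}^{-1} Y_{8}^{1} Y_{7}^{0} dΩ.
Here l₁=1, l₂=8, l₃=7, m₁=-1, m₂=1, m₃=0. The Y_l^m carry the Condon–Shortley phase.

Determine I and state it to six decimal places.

m-sum 0 ✓  L=16 even ✓  7≤7≤9 ✓
Π(2lᵢ+1) = 3×17×15 = 765
triangle coeff Δ(1,8,7) = 1/2040
Σ_t [1,1]: t=1:−1/25401600 = -1/25401600
(3j)²=8/255 [(1 8 7; 0 0 0)], sign=+1
Σ_t [2,2]: t=2:+1/50803200 = 1/50803200
(3j)²=3/170 [(1 8 7; -1 1 0)], sign=-1
⇒ 4πI² = 36/85
I = (-1)√(36/85/(4π)) = -0.18358486

-0.183585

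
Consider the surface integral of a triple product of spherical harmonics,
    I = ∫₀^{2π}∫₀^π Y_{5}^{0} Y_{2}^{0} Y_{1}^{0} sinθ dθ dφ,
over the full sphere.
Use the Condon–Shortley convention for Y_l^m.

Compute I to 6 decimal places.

|5−2|≤1≤5+2 violated ⇒ I = 0

0.000000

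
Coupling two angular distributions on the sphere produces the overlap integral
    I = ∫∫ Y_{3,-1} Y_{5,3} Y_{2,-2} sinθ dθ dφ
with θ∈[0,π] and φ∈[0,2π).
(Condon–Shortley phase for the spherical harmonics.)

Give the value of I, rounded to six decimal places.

-0.200476

Rules hold: Σm=0, L=10 even, 2≤2≤8.
N = 7·11·5 = 385
Δ = 6!·0!·4!/11! = 1/2310
Racah Σ t=3..3: t=3:−1/144 = -1/144
⇒ 3j(3 5 2; 0 0 0)² = 10/231, sgn -1
Racah Σ t=4..4: t=4:+1/1152 = 1/1152
⇒ 3j(3 5 2; -1 3 -2)² = 1/33, sgn +1
4πI² = N·(3j₀)²·(3jₘ)² = 50/99
I = -1·√(0.505051/4π) = -0.20047604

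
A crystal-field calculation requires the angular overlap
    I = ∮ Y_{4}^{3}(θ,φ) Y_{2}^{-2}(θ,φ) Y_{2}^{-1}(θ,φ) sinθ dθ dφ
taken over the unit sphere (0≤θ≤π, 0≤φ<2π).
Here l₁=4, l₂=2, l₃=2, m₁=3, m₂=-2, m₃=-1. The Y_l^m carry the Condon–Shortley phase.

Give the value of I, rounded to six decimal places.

Rules hold: Σm=0, L=8 even, 2≤2≤6.
N = 9·5·5 = 225
Δ = 4!·4!·0!/9! = 1/630
Racah Σ t=2..2: t=2:+1/16 = 1/16
⇒ 3j(4 2 2; 0 0 0)² = 2/35, sgn +1
Racah Σ t=0..0: t=0:+1/144 = 1/144
⇒ 3j(4 2 2; 3 -2 -1)² = 1/18, sgn -1
4πI² = N·(3j₀)²·(3jₘ)² = 5/7
I = -1·√(0.714286/4π) = -0.23841361

-0.238414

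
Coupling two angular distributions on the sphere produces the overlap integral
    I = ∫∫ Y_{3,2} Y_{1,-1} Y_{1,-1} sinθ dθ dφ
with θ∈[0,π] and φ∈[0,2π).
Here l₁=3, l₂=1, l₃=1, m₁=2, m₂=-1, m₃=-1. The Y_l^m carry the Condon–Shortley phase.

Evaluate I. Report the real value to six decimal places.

0.000000

|3−1|≤1≤3+1 violated ⇒ I = 0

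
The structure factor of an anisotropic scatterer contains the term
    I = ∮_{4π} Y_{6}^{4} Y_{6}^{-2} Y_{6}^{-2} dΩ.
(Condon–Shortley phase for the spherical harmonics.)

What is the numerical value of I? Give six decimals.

0.128534

m-sum 0 ✓  L=18 even ✓  0≤6≤12 ✓
Π(2lᵢ+1) = 13×13×13 = 2197
triangle coeff Δ(6,6,6) = 1/325909584
Σ_t [0,6]: t=0:+1/373248000 t=1:−1/1728000 t=2:+1/110592 t=3:−1/46656 t=4:+1/110592 t=5:−1/1728000 t=6:+1/373248000 = -7/1555200
(3j)²=400/46189 [(6 6 6; 0 0 0)], sign=-1
Σ_t [0,2]: t=0:+1/1658880 t=1:−1/518400 t=2:+1/1658880 = -1/1382400
(3j)²=504/46189 [(6 6 6; 4 -2 -2)], sign=-1
⇒ 4πI² = 2620800/12623809
I = (+1)√(2620800/12623809/(4π)) = 0.12853364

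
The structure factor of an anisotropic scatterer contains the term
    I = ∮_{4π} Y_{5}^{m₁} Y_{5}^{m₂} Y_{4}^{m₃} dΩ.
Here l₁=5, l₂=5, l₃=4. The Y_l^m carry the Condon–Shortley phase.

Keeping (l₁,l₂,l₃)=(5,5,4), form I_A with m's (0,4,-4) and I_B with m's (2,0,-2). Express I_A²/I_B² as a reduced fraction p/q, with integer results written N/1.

l's match ⇒ only the (l;m) 3-j factors differ between A and B.
A: triangle coeff Δ(5,5,4) = 1/3153150; Σ_t [5,5]: t=5:−1/69120 = -1/69120; (3j)²=2/143 [(5 5 4; 0 4 -4)], sign=-1
B: triangle coeff Δ(5,5,4) = 1/3153150; Σ_t [1,3]: t=1:−1/11520 t=2:+1/1728 t=3:−1/3456 = 7/34560; (3j)²=7/858 [(5 5 4; 2 0 -2)], sign=+1
I_A²/I_B² = (2/143)/(7/858) = 12/7

12/7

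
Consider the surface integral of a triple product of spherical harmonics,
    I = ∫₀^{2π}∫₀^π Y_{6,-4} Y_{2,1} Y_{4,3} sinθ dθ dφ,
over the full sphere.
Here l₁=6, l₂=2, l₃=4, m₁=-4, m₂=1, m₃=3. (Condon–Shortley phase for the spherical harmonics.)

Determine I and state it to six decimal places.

Checks pass: Σm=0; 12 even; l₃=4∈[4,8].
(2·6+1)(2·2+1)(2·4+1) = 585
Δ: 4! 8! 0! / 13! → 1/6435
sum: t=2:+1/2304 = 1/2304
3j²(6 2 4; 0 0 0) = Δ·Π!·Σ² = 5/143  (sign +1)
sum: t=3:−1/30240 = -1/30240
3j²(6 2 4; -4 1 3) = Δ·Π!·Σ² = 16/429  (sign +1)
combine: 4πI² = 585·5/143·16/429 = 1200/1573
take √, sign +1: I = 0.24638901

0.246389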